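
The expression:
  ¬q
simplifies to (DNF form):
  ¬q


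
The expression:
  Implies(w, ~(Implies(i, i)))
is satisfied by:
  {w: False}


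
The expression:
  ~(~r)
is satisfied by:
  {r: True}


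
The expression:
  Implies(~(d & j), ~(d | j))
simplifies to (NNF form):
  (d & j) | (~d & ~j)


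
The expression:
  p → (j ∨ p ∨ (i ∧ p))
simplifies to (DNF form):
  True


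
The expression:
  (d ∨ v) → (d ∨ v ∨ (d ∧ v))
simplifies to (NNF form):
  True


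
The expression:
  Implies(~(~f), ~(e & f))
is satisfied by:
  {e: False, f: False}
  {f: True, e: False}
  {e: True, f: False}


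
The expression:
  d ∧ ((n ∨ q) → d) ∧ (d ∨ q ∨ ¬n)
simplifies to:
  d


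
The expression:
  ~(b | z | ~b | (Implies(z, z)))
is never true.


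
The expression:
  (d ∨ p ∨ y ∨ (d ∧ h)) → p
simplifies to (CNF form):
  (p ∨ ¬d) ∧ (p ∨ ¬y)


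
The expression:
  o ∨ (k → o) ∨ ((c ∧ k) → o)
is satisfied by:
  {o: True, k: False, c: False}
  {k: False, c: False, o: False}
  {c: True, o: True, k: False}
  {c: True, k: False, o: False}
  {o: True, k: True, c: False}
  {k: True, o: False, c: False}
  {c: True, k: True, o: True}


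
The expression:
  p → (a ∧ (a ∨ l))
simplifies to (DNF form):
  a ∨ ¬p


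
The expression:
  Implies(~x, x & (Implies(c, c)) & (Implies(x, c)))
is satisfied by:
  {x: True}


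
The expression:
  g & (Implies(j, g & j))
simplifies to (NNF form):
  g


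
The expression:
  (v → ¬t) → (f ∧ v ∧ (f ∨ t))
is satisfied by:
  {t: True, f: True, v: True}
  {t: True, v: True, f: False}
  {f: True, v: True, t: False}


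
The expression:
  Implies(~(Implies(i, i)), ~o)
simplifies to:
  True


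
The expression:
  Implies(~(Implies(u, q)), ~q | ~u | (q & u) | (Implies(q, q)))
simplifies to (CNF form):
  True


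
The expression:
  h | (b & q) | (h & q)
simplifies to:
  h | (b & q)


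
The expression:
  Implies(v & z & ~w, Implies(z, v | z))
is always true.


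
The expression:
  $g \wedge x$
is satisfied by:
  {x: True, g: True}


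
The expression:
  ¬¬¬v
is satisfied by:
  {v: False}


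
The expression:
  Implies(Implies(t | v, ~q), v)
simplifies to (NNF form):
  v | (q & t)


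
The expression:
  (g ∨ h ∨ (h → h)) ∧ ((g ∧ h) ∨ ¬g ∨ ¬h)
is always true.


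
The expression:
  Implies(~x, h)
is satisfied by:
  {x: True, h: True}
  {x: True, h: False}
  {h: True, x: False}


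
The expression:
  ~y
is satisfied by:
  {y: False}


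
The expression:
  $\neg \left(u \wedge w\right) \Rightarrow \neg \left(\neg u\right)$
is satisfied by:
  {u: True}


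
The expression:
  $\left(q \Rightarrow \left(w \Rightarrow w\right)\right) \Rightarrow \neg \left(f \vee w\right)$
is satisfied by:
  {w: False, f: False}


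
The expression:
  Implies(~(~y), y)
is always true.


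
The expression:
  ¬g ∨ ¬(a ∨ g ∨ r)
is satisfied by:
  {g: False}


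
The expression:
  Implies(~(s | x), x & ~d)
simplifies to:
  s | x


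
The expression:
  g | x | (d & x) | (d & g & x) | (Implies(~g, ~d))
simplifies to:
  g | x | ~d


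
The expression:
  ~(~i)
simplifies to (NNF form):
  i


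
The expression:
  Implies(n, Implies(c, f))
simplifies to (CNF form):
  f | ~c | ~n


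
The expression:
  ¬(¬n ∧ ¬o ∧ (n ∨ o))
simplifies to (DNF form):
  True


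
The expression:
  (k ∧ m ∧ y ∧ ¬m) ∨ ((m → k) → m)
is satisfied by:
  {m: True}


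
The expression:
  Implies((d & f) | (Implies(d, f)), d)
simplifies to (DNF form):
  d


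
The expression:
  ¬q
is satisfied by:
  {q: False}


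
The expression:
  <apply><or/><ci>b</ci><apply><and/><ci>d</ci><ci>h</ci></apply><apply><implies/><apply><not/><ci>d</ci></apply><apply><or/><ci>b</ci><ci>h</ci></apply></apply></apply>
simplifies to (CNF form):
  <apply><or/><ci>b</ci><ci>d</ci><ci>h</ci></apply>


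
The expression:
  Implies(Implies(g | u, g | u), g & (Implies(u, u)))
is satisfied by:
  {g: True}


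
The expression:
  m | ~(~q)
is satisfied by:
  {q: True, m: True}
  {q: True, m: False}
  {m: True, q: False}


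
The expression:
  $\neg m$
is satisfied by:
  {m: False}


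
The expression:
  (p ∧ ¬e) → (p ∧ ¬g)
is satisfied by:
  {e: True, p: False, g: False}
  {p: False, g: False, e: False}
  {g: True, e: True, p: False}
  {g: True, p: False, e: False}
  {e: True, p: True, g: False}
  {p: True, e: False, g: False}
  {g: True, p: True, e: True}


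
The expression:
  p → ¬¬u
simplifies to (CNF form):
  u ∨ ¬p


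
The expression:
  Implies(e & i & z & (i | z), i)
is always true.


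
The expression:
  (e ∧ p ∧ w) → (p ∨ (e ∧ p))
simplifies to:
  True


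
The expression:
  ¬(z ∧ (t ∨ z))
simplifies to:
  ¬z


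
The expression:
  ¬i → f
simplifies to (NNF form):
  f ∨ i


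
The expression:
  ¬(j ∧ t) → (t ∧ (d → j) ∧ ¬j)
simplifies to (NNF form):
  t ∧ (j ∨ ¬d)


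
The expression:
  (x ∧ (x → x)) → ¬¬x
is always true.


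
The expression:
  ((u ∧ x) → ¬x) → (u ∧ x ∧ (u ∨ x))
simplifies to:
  u ∧ x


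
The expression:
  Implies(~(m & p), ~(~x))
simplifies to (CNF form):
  (m | x) & (p | x)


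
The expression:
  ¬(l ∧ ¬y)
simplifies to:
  y ∨ ¬l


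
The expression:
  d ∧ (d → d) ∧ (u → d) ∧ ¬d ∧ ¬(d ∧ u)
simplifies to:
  False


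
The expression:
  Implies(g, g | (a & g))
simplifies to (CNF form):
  True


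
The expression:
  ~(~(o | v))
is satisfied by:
  {o: True, v: True}
  {o: True, v: False}
  {v: True, o: False}


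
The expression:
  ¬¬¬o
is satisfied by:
  {o: False}


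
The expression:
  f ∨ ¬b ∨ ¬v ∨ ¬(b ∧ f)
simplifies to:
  True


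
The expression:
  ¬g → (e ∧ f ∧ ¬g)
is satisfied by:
  {e: True, g: True, f: True}
  {e: True, g: True, f: False}
  {g: True, f: True, e: False}
  {g: True, f: False, e: False}
  {e: True, f: True, g: False}


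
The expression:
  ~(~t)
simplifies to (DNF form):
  t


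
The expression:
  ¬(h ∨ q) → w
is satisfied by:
  {h: True, q: True, w: True}
  {h: True, q: True, w: False}
  {h: True, w: True, q: False}
  {h: True, w: False, q: False}
  {q: True, w: True, h: False}
  {q: True, w: False, h: False}
  {w: True, q: False, h: False}


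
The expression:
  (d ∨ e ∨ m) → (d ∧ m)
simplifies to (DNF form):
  (d ∧ m) ∨ (d ∧ ¬d) ∨ (d ∧ m ∧ ¬e) ∨ (d ∧ m ∧ ¬m) ∨ (d ∧ ¬d ∧ ¬e) ∨ (d ∧ ¬d ∧ ¬m) ∨ (m ∧ ¬e ∧ ¬m) ∨ (¬d ∧ ¬e ∧ ¬m)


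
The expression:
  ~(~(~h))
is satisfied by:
  {h: False}


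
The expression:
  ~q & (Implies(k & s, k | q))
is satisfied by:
  {q: False}


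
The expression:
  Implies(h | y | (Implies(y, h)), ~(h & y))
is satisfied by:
  {h: False, y: False}
  {y: True, h: False}
  {h: True, y: False}


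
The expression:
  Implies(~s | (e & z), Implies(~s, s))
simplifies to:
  s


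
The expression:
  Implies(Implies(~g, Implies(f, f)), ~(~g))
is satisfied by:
  {g: True}


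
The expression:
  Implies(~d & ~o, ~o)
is always true.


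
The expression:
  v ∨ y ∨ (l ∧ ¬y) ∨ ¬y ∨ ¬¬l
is always true.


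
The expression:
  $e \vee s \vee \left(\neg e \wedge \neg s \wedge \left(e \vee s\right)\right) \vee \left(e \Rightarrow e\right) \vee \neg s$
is always true.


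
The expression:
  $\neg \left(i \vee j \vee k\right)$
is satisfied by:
  {i: False, j: False, k: False}


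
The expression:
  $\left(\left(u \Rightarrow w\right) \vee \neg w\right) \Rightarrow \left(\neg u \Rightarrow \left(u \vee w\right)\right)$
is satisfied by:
  {u: True, w: True}
  {u: True, w: False}
  {w: True, u: False}


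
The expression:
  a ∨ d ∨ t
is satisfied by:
  {a: True, d: True, t: True}
  {a: True, d: True, t: False}
  {a: True, t: True, d: False}
  {a: True, t: False, d: False}
  {d: True, t: True, a: False}
  {d: True, t: False, a: False}
  {t: True, d: False, a: False}


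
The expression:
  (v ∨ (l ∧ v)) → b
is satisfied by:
  {b: True, v: False}
  {v: False, b: False}
  {v: True, b: True}


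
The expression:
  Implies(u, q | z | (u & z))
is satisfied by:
  {q: True, z: True, u: False}
  {q: True, u: False, z: False}
  {z: True, u: False, q: False}
  {z: False, u: False, q: False}
  {q: True, z: True, u: True}
  {q: True, u: True, z: False}
  {z: True, u: True, q: False}


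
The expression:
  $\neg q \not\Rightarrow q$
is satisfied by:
  {q: False}


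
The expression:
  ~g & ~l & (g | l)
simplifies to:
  False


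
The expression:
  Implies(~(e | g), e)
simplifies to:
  e | g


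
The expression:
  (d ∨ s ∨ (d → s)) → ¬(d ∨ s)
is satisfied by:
  {d: False, s: False}


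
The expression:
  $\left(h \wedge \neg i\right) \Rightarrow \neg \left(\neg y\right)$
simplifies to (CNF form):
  $i \vee y \vee \neg h$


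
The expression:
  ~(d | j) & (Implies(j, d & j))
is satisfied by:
  {d: False, j: False}


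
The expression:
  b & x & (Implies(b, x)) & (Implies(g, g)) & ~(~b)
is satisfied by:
  {b: True, x: True}


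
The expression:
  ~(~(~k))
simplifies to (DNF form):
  ~k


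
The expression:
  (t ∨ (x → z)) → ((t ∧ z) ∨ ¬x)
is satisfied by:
  {t: False, x: False, z: False}
  {z: True, t: False, x: False}
  {t: True, z: False, x: False}
  {z: True, t: True, x: False}
  {x: True, z: False, t: False}
  {x: True, z: True, t: True}


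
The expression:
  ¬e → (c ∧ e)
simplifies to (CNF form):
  e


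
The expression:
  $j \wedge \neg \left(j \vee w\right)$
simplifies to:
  $\text{False}$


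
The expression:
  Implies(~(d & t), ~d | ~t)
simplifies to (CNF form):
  True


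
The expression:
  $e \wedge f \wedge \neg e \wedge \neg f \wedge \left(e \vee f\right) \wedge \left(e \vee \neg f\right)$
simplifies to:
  $\text{False}$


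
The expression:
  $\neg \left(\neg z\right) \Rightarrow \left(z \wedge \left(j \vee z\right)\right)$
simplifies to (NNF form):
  $\text{True}$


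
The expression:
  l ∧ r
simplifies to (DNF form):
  l ∧ r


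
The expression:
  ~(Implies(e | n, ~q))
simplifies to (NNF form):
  q & (e | n)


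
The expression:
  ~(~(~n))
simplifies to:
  ~n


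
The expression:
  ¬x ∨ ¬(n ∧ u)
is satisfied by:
  {x: False, u: False, n: False}
  {n: True, x: False, u: False}
  {u: True, x: False, n: False}
  {n: True, u: True, x: False}
  {x: True, n: False, u: False}
  {n: True, x: True, u: False}
  {u: True, x: True, n: False}


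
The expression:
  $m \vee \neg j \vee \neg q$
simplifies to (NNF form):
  $m \vee \neg j \vee \neg q$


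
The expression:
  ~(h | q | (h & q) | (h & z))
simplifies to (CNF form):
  ~h & ~q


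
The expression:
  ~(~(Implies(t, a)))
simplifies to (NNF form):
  a | ~t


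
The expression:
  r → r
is always true.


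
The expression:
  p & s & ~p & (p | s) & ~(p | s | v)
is never true.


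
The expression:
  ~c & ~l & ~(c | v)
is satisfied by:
  {v: False, l: False, c: False}


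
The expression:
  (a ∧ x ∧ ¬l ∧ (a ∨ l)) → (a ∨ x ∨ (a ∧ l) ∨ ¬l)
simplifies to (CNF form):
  True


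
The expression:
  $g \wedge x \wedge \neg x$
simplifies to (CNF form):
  $\text{False}$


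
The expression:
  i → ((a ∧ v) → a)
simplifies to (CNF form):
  True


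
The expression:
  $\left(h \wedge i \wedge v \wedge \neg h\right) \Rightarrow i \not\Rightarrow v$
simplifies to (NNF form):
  $\text{True}$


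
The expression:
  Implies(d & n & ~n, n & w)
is always true.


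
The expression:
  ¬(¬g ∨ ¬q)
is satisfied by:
  {g: True, q: True}


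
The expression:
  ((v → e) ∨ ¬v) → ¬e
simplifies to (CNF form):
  ¬e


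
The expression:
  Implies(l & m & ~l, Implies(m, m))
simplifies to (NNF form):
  True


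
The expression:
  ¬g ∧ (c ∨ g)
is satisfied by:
  {c: True, g: False}


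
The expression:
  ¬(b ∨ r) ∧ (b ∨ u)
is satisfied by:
  {u: True, r: False, b: False}


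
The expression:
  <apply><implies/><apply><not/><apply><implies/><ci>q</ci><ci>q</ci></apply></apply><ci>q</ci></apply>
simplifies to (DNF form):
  <true/>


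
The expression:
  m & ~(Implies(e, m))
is never true.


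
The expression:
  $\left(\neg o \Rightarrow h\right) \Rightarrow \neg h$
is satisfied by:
  {h: False}


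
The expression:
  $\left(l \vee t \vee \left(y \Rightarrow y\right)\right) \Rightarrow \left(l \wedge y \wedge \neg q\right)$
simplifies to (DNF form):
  $l \wedge y \wedge \neg q$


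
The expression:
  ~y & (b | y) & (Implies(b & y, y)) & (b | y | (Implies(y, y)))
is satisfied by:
  {b: True, y: False}


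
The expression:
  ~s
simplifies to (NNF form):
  ~s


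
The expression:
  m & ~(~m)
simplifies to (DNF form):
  m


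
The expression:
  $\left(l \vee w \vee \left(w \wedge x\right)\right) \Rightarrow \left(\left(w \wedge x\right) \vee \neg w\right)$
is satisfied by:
  {x: True, w: False}
  {w: False, x: False}
  {w: True, x: True}


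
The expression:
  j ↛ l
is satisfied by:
  {j: True, l: False}


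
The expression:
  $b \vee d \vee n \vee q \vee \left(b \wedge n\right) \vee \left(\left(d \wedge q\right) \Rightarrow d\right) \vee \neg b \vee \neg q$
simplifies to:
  $\text{True}$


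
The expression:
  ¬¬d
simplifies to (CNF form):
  d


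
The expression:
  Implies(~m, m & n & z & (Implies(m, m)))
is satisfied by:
  {m: True}


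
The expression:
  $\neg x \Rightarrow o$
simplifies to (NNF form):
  $o \vee x$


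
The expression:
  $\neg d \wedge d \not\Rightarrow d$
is never true.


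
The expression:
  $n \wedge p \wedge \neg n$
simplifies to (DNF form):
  $\text{False}$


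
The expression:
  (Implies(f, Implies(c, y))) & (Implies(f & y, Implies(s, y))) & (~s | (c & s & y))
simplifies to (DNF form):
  (c & y) | (~c & ~s) | (~f & ~s)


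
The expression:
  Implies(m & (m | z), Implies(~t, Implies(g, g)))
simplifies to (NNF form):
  True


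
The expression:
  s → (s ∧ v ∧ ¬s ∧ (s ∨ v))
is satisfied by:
  {s: False}


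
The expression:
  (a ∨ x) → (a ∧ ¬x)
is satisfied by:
  {x: False}


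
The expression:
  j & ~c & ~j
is never true.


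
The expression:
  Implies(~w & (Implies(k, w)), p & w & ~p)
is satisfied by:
  {k: True, w: True}
  {k: True, w: False}
  {w: True, k: False}


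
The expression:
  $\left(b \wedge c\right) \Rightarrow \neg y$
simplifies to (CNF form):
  $\neg b \vee \neg c \vee \neg y$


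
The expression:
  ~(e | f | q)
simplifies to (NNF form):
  ~e & ~f & ~q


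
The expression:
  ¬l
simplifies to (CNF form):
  ¬l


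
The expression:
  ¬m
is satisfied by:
  {m: False}


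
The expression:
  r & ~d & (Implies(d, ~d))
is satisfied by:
  {r: True, d: False}


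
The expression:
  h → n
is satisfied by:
  {n: True, h: False}
  {h: False, n: False}
  {h: True, n: True}


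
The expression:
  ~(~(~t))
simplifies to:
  ~t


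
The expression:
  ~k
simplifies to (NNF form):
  ~k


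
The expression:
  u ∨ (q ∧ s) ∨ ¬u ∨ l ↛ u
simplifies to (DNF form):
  True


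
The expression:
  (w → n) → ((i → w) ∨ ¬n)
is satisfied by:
  {w: True, n: False, i: False}
  {w: False, n: False, i: False}
  {i: True, w: True, n: False}
  {i: True, w: False, n: False}
  {n: True, w: True, i: False}
  {n: True, w: False, i: False}
  {n: True, i: True, w: True}


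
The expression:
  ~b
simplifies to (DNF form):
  ~b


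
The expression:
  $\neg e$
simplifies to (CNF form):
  $\neg e$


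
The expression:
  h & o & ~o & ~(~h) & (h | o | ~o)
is never true.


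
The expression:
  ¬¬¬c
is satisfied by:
  {c: False}


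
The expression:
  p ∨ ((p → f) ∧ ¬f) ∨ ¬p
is always true.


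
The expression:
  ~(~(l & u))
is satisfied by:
  {u: True, l: True}


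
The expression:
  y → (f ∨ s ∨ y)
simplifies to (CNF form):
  True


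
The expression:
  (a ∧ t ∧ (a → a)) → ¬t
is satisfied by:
  {t: False, a: False}
  {a: True, t: False}
  {t: True, a: False}


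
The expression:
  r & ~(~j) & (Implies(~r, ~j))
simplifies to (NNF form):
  j & r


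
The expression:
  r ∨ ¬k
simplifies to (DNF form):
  r ∨ ¬k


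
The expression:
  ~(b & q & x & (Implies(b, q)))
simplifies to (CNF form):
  ~b | ~q | ~x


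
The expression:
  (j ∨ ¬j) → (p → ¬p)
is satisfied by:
  {p: False}


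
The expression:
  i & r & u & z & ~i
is never true.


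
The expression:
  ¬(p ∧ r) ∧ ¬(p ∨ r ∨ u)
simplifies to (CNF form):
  ¬p ∧ ¬r ∧ ¬u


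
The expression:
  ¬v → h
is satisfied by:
  {v: True, h: True}
  {v: True, h: False}
  {h: True, v: False}


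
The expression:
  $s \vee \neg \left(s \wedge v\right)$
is always true.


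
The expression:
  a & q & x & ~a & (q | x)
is never true.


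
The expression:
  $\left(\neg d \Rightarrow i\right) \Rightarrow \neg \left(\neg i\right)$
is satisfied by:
  {i: True, d: False}
  {d: False, i: False}
  {d: True, i: True}


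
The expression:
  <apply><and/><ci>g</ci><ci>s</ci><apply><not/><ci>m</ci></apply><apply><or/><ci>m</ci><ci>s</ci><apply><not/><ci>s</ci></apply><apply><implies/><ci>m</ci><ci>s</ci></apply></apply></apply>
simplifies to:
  <apply><and/><ci>g</ci><ci>s</ci><apply><not/><ci>m</ci></apply></apply>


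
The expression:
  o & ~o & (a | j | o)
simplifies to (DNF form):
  False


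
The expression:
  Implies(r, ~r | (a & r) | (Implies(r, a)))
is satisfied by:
  {a: True, r: False}
  {r: False, a: False}
  {r: True, a: True}


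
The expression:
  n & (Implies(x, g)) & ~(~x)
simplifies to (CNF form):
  g & n & x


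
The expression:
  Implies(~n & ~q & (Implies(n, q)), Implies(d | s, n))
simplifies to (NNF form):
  n | q | (~d & ~s)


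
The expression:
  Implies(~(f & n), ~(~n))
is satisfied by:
  {n: True}


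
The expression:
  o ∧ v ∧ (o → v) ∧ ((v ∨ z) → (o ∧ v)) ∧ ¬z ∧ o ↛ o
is never true.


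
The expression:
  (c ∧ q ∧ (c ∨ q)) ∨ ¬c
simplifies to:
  q ∨ ¬c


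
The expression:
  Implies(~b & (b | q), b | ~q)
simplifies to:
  b | ~q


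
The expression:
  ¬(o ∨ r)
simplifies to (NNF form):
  ¬o ∧ ¬r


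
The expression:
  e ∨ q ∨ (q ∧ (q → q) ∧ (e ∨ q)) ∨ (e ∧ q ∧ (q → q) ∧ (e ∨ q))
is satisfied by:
  {q: True, e: True}
  {q: True, e: False}
  {e: True, q: False}


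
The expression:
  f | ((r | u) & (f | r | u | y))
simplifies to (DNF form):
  f | r | u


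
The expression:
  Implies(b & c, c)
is always true.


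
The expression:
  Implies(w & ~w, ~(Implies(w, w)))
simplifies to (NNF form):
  True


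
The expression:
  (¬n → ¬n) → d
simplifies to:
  d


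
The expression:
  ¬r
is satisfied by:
  {r: False}


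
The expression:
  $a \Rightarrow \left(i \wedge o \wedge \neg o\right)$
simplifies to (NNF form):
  $\neg a$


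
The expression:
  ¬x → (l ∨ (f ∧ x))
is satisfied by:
  {x: True, l: True}
  {x: True, l: False}
  {l: True, x: False}


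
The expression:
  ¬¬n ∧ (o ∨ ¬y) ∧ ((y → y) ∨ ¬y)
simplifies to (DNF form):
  (n ∧ o) ∨ (n ∧ ¬y)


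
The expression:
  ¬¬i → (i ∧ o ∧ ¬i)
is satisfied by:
  {i: False}


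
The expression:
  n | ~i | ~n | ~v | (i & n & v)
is always true.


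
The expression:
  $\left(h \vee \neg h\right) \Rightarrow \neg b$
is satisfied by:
  {b: False}


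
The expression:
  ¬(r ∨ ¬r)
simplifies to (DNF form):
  False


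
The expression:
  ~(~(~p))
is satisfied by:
  {p: False}


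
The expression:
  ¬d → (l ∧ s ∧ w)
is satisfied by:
  {d: True, s: True, l: True, w: True}
  {d: True, s: True, l: True, w: False}
  {d: True, s: True, w: True, l: False}
  {d: True, s: True, w: False, l: False}
  {d: True, l: True, w: True, s: False}
  {d: True, l: True, w: False, s: False}
  {d: True, l: False, w: True, s: False}
  {d: True, l: False, w: False, s: False}
  {s: True, l: True, w: True, d: False}


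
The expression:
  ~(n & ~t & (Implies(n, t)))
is always true.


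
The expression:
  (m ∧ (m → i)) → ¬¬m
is always true.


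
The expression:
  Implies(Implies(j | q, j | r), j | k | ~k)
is always true.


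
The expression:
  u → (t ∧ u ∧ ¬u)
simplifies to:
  ¬u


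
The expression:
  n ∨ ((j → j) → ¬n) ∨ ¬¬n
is always true.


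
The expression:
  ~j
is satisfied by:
  {j: False}


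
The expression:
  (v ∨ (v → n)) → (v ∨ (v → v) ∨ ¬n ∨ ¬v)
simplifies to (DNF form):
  True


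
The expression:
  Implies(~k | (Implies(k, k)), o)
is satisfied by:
  {o: True}


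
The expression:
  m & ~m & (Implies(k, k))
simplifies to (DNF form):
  False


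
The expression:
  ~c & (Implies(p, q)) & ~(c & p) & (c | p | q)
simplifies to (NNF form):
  q & ~c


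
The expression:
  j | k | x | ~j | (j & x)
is always true.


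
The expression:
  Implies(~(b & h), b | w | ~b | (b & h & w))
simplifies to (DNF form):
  True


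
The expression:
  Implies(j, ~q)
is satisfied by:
  {q: False, j: False}
  {j: True, q: False}
  {q: True, j: False}


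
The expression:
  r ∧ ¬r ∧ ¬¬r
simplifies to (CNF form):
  False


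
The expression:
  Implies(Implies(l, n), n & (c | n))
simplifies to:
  l | n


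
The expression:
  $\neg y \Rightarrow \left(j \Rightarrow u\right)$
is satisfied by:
  {y: True, u: True, j: False}
  {y: True, u: False, j: False}
  {u: True, y: False, j: False}
  {y: False, u: False, j: False}
  {j: True, y: True, u: True}
  {j: True, y: True, u: False}
  {j: True, u: True, y: False}


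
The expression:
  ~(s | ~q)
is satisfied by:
  {q: True, s: False}


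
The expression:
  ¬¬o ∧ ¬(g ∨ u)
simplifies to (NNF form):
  o ∧ ¬g ∧ ¬u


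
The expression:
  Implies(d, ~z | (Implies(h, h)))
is always true.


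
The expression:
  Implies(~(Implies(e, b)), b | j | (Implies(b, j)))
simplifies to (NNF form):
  True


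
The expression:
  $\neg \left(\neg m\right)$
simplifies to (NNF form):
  $m$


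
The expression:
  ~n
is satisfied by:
  {n: False}


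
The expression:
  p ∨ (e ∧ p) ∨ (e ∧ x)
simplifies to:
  p ∨ (e ∧ x)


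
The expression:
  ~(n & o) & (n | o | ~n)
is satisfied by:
  {o: False, n: False}
  {n: True, o: False}
  {o: True, n: False}


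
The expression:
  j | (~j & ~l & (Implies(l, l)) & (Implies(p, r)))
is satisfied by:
  {j: True, r: True, p: False, l: False}
  {j: True, r: False, p: False, l: False}
  {j: True, p: True, r: True, l: False}
  {j: True, p: True, r: False, l: False}
  {j: True, l: True, r: True, p: False}
  {j: True, l: True, r: False, p: False}
  {j: True, l: True, p: True, r: True}
  {j: True, l: True, p: True, r: False}
  {r: True, j: False, p: False, l: False}
  {j: False, r: False, p: False, l: False}
  {p: True, r: True, j: False, l: False}


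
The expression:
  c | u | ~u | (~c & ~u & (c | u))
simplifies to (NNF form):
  True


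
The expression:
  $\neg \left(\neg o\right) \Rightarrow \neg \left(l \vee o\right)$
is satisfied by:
  {o: False}


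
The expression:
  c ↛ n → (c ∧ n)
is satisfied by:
  {n: True, c: False}
  {c: False, n: False}
  {c: True, n: True}


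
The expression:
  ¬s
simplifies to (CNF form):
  ¬s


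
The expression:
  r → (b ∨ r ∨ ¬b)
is always true.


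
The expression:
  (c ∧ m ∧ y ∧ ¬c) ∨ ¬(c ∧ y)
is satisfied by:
  {c: False, y: False}
  {y: True, c: False}
  {c: True, y: False}


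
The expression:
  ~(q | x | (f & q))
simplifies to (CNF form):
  ~q & ~x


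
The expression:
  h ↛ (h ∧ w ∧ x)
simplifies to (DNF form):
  (h ∧ ¬w) ∨ (h ∧ ¬x)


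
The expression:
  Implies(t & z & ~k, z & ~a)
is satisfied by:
  {k: True, t: False, a: False, z: False}
  {z: False, t: False, k: False, a: False}
  {z: True, k: True, t: False, a: False}
  {z: True, t: False, k: False, a: False}
  {a: True, k: True, z: False, t: False}
  {a: True, z: False, t: False, k: False}
  {a: True, z: True, k: True, t: False}
  {a: True, z: True, t: False, k: False}
  {k: True, t: True, a: False, z: False}
  {t: True, a: False, k: False, z: False}
  {z: True, t: True, k: True, a: False}
  {z: True, t: True, a: False, k: False}
  {k: True, t: True, a: True, z: False}
  {t: True, a: True, z: False, k: False}
  {z: True, t: True, a: True, k: True}


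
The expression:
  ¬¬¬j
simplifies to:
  ¬j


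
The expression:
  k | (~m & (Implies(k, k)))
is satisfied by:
  {k: True, m: False}
  {m: False, k: False}
  {m: True, k: True}


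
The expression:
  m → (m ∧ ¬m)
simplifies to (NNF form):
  ¬m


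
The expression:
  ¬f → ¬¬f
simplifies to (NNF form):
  f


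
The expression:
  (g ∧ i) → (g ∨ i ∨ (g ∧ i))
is always true.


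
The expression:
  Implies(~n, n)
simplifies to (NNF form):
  n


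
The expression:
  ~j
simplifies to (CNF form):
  ~j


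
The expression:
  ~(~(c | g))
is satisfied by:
  {c: True, g: True}
  {c: True, g: False}
  {g: True, c: False}


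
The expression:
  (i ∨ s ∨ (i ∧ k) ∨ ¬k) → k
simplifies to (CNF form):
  k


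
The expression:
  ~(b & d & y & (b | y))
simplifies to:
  ~b | ~d | ~y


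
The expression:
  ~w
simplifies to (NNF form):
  ~w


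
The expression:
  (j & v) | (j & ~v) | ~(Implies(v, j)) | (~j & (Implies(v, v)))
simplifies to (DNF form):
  True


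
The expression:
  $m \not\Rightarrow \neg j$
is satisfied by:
  {m: True, j: True}


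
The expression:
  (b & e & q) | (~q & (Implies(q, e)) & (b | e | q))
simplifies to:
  (b & e) | (b & ~q) | (e & ~q)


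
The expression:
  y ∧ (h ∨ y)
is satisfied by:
  {y: True}


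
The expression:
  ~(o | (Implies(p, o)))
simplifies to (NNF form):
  p & ~o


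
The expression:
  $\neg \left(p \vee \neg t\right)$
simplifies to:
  $t \wedge \neg p$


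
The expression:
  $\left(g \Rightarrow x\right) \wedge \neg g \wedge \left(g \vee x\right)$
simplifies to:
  $x \wedge \neg g$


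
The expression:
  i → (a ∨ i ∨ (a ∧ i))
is always true.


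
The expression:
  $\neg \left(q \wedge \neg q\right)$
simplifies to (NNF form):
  $\text{True}$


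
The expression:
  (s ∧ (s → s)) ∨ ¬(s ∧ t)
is always true.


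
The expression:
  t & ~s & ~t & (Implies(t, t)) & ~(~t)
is never true.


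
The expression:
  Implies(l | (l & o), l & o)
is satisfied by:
  {o: True, l: False}
  {l: False, o: False}
  {l: True, o: True}


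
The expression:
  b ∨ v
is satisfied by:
  {b: True, v: True}
  {b: True, v: False}
  {v: True, b: False}


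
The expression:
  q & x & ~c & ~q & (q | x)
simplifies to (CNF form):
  False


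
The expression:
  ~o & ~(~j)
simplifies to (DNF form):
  j & ~o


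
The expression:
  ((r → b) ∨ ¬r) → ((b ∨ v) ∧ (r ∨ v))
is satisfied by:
  {r: True, v: True}
  {r: True, v: False}
  {v: True, r: False}


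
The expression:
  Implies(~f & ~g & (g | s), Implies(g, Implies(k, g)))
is always true.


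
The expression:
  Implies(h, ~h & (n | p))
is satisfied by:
  {h: False}


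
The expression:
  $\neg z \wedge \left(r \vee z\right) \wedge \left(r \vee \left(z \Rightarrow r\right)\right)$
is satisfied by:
  {r: True, z: False}


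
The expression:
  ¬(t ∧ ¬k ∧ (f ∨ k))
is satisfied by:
  {k: True, t: False, f: False}
  {t: False, f: False, k: False}
  {f: True, k: True, t: False}
  {f: True, t: False, k: False}
  {k: True, t: True, f: False}
  {t: True, k: False, f: False}
  {f: True, t: True, k: True}


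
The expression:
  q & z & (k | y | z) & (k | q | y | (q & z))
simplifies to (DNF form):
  q & z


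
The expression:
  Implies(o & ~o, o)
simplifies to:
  True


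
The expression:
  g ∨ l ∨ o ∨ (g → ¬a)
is always true.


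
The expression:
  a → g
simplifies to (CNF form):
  g ∨ ¬a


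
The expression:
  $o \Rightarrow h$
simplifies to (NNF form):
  $h \vee \neg o$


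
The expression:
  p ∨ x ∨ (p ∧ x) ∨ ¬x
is always true.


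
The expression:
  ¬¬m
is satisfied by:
  {m: True}


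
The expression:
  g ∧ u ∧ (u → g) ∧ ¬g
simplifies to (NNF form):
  False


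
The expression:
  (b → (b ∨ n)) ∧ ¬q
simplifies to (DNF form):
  ¬q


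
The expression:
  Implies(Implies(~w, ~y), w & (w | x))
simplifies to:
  w | y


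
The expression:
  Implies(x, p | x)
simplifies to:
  True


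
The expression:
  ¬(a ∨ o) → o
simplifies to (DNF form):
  a ∨ o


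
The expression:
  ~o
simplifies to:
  ~o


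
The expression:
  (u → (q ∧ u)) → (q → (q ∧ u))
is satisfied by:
  {u: True, q: False}
  {q: False, u: False}
  {q: True, u: True}


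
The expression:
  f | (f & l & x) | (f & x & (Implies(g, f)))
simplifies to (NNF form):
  f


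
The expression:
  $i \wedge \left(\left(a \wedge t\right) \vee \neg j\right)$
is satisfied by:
  {i: True, t: True, a: True, j: False}
  {i: True, t: True, a: False, j: False}
  {i: True, a: True, t: False, j: False}
  {i: True, a: False, t: False, j: False}
  {i: True, j: True, t: True, a: True}


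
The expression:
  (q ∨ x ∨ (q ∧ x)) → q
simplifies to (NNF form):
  q ∨ ¬x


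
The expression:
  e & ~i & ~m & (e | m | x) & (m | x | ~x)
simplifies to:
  e & ~i & ~m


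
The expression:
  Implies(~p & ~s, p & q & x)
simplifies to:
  p | s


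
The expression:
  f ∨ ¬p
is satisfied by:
  {f: True, p: False}
  {p: False, f: False}
  {p: True, f: True}


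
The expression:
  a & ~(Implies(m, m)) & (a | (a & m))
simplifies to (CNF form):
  False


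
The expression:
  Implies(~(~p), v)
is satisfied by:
  {v: True, p: False}
  {p: False, v: False}
  {p: True, v: True}


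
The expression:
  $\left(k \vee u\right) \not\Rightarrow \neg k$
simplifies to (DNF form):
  $k$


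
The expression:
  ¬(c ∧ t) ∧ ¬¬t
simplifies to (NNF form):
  t ∧ ¬c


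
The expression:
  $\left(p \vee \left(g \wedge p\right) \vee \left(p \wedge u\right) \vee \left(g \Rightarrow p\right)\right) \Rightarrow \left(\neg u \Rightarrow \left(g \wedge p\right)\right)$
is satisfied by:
  {g: True, u: True}
  {g: True, u: False}
  {u: True, g: False}


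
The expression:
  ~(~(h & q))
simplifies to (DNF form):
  h & q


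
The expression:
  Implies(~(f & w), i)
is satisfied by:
  {i: True, w: True, f: True}
  {i: True, w: True, f: False}
  {i: True, f: True, w: False}
  {i: True, f: False, w: False}
  {w: True, f: True, i: False}


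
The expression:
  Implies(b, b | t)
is always true.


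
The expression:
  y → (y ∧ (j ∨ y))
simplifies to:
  True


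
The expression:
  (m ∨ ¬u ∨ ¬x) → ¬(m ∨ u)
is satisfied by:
  {x: True, u: False, m: False}
  {u: False, m: False, x: False}
  {x: True, u: True, m: False}


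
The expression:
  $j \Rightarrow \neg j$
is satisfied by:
  {j: False}


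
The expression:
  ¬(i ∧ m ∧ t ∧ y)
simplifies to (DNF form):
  ¬i ∨ ¬m ∨ ¬t ∨ ¬y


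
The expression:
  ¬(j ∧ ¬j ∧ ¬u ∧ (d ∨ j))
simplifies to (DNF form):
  True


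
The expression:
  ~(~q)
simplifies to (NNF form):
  q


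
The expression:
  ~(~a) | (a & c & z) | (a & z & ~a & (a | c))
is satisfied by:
  {a: True}


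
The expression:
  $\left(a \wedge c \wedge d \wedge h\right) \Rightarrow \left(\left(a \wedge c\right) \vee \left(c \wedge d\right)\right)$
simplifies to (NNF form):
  $\text{True}$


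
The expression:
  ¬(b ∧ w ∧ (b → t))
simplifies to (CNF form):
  ¬b ∨ ¬t ∨ ¬w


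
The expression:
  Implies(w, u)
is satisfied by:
  {u: True, w: False}
  {w: False, u: False}
  {w: True, u: True}


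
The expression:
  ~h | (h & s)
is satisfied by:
  {s: True, h: False}
  {h: False, s: False}
  {h: True, s: True}


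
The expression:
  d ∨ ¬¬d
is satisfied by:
  {d: True}


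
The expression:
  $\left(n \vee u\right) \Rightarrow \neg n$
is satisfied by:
  {n: False}


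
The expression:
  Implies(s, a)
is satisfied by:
  {a: True, s: False}
  {s: False, a: False}
  {s: True, a: True}


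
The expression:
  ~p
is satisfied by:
  {p: False}


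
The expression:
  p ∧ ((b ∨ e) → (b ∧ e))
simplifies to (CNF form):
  p ∧ (b ∨ ¬e) ∧ (e ∨ ¬b)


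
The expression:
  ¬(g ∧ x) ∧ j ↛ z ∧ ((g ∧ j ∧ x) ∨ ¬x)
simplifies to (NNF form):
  j ∧ ¬x ∧ ¬z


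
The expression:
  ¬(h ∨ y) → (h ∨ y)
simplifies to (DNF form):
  h ∨ y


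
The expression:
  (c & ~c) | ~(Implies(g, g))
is never true.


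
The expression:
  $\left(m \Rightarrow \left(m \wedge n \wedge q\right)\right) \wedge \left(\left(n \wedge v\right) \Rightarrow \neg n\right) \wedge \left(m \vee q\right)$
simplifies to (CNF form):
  $q \wedge \left(n \vee \neg m\right) \wedge \left(\neg n \vee \neg v\right)$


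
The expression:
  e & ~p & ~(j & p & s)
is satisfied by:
  {e: True, p: False}


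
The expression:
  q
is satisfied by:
  {q: True}


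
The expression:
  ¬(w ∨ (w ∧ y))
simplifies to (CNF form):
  ¬w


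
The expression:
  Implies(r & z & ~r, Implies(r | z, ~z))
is always true.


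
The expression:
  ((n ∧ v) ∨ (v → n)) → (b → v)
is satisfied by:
  {v: True, b: False}
  {b: False, v: False}
  {b: True, v: True}


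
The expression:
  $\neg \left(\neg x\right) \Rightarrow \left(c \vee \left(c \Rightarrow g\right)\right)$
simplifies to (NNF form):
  $\text{True}$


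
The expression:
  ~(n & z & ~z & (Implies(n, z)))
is always true.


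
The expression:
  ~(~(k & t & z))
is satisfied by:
  {t: True, z: True, k: True}


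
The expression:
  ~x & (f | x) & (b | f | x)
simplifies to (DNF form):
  f & ~x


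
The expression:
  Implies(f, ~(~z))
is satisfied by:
  {z: True, f: False}
  {f: False, z: False}
  {f: True, z: True}


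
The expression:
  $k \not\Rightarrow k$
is never true.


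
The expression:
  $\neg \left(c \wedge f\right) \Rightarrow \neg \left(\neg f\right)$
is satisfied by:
  {f: True}


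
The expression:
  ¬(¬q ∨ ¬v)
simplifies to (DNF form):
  q ∧ v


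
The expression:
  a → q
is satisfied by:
  {q: True, a: False}
  {a: False, q: False}
  {a: True, q: True}


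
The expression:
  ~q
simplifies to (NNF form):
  ~q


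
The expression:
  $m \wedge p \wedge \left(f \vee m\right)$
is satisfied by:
  {m: True, p: True}


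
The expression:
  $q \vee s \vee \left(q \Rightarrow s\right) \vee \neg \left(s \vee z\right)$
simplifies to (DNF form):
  $\text{True}$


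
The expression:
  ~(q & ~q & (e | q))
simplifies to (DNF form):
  True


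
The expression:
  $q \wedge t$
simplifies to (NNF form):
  $q \wedge t$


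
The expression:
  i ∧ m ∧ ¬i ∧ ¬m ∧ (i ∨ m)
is never true.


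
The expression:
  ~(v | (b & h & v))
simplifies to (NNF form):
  ~v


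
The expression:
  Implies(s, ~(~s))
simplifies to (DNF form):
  True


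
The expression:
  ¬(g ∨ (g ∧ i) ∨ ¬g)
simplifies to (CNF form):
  False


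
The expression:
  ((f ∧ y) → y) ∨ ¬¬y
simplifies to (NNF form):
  True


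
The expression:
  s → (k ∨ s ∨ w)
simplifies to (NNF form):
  True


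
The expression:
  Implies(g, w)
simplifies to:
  w | ~g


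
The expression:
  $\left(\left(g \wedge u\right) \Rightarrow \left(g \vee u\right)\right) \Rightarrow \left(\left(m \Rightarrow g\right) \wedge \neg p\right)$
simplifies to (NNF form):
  $\neg p \wedge \left(g \vee \neg m\right)$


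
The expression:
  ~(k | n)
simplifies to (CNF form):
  ~k & ~n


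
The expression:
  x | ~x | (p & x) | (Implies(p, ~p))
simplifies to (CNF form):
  True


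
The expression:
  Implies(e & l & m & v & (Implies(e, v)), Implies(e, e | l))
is always true.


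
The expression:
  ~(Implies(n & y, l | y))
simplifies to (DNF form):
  False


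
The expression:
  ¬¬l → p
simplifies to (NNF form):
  p ∨ ¬l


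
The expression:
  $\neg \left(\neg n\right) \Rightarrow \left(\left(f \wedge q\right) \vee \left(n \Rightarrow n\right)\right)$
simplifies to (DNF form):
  $\text{True}$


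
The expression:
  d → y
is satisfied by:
  {y: True, d: False}
  {d: False, y: False}
  {d: True, y: True}


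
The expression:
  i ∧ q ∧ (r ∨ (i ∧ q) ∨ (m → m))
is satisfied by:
  {i: True, q: True}


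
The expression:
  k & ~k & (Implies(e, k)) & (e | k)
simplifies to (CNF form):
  False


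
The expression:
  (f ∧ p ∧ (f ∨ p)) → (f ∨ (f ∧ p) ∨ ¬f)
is always true.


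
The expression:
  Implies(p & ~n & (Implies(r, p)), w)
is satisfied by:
  {n: True, w: True, p: False}
  {n: True, p: False, w: False}
  {w: True, p: False, n: False}
  {w: False, p: False, n: False}
  {n: True, w: True, p: True}
  {n: True, p: True, w: False}
  {w: True, p: True, n: False}


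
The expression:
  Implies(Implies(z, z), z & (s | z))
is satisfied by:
  {z: True}


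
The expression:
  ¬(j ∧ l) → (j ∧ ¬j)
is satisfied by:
  {j: True, l: True}


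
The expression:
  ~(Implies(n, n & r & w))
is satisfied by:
  {n: True, w: False, r: False}
  {r: True, n: True, w: False}
  {w: True, n: True, r: False}


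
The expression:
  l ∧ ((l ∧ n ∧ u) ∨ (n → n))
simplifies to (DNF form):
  l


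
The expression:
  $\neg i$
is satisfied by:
  {i: False}


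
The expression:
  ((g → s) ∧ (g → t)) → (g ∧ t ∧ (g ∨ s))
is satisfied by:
  {g: True}


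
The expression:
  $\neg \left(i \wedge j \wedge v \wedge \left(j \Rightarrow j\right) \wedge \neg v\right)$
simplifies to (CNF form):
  $\text{True}$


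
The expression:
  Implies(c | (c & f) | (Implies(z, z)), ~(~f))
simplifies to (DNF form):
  f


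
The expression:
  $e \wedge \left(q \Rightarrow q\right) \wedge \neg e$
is never true.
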